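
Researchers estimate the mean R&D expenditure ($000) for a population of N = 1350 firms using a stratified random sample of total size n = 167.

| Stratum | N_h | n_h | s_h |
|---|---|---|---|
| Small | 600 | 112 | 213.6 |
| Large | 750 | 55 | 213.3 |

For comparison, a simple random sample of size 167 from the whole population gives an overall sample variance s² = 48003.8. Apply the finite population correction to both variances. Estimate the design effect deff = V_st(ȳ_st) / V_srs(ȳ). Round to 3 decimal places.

deff ≈ 1.199

V̂(ȳ_st) = Σ W_h² (1 − n_h/N_h) s_h²/n_h, with W_h = N_h/N and N = 1350:
  stratum Small: (600/1350)²·(1 − 112/600)·213.6²/112 = 65.4467
  stratum Large: (750/1350)²·(1 − 55/750)·213.3²/55 = 236.591
V_st = 302.037
V_srs = (1 − 167/1350)·48003.8/167 = 251.89
deff = V_st / V_srs = 302.037/251.89 = 1.1991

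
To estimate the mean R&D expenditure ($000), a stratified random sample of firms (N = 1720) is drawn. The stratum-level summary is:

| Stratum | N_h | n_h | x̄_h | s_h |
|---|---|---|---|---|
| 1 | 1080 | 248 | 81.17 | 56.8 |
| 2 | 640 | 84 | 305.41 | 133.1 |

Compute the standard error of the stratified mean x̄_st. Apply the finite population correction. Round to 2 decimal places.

V̂(x̄_st) = Σ W_h² (1 − n_h/N_h) s_h²/n_h, with W_h = N_h/N and N = 1720:
  stratum 1: (1080/1720)²·(1 − 248/1080)·56.8²/248 = 3.95126
  stratum 2: (640/1720)²·(1 − 84/640)·133.1²/84 = 25.3673
V̂(x̄_st) = 29.3186
SE(x̄_st) = √29.3186 = 5.41466

SE(x̄_st) ≈ 5.41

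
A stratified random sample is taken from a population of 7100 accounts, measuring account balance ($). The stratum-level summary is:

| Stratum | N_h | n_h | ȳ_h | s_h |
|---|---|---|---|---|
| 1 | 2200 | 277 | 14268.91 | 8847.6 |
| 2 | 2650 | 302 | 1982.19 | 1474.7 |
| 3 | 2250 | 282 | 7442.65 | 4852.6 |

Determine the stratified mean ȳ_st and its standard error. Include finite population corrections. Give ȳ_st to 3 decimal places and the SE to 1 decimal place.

ȳ_st = Σ W_h ȳ_h = (2200·14268.91 + 2650·1982.19 + 2250·7442.65)/7100 = 7519.77014
V̂(ȳ_st) = Σ W_h² (1 − n_h/N_h) s_h²/n_h, with W_h = N_h/N and N = 7100:
  stratum 1: (2200/7100)²·(1 − 277/2200)·8847.6²/277 = 23716.8
  stratum 2: (2650/7100)²·(1 − 302/2650)·1474.7²/302 = 888.848
  stratum 3: (2250/7100)²·(1 − 282/2250)·4852.6²/282 = 7334.84
V̂(ȳ_st) = 31940.5
SE(ȳ_st) = √31940.5 = 178.719

ȳ_st ≈ 7519.770, SE ≈ 178.7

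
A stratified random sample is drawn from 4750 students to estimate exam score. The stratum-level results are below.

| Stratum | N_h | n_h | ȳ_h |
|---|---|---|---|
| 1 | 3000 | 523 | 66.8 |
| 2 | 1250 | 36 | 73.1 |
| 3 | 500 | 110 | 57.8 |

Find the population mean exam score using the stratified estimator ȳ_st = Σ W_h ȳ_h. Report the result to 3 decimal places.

ȳ_st ≈ 67.511

N = Σ N_h = 4750. Stratum weights W_h = N_h/N.
ȳ_st = (3000·66.8 + 1250·73.1 + 500·57.8) / 4750 = 67.51053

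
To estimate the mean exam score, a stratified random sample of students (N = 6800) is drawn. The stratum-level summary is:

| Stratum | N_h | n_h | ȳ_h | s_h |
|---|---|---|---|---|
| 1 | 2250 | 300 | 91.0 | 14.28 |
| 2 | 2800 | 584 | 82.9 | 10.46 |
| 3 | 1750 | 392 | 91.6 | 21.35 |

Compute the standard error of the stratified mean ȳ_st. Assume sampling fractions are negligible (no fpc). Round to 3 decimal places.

SE(ȳ_st) ≈ 0.428

V̂(ȳ_st) = Σ W_h² s_h²/n_h, with W_h = N_h/N and N = 6800:
  stratum 1: (2250/6800)²·14.28²/300 = 0.0744187
  stratum 2: (2800/6800)²·10.46²/584 = 0.031765
  stratum 3: (1750/6800)²·21.35²/392 = 0.0770137
V̂(ȳ_st) = 0.183197
SE(ȳ_st) = √0.183197 = 0.428016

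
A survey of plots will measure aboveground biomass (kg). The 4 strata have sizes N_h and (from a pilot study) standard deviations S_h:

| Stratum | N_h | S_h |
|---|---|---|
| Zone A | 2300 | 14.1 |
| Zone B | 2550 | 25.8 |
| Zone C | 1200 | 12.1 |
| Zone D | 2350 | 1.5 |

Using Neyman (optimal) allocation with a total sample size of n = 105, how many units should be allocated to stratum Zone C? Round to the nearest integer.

Neyman allocation: n_h = n · N_h S_h / Σ N_i S_i, with n = 105.
  stratum Zone A: N_h·S_h = 2300·14.1 = 32430.00
  stratum Zone B: N_h·S_h = 2550·25.8 = 65790.00
  stratum Zone C: N_h·S_h = 1200·12.1 = 14520.00
  stratum Zone D: N_h·S_h = 2350·1.5 = 3525.00
Σ N_h S_h = 116265.00
n for stratum Zone C = 105·14520.00/116265.00 = 13.113 → 13

13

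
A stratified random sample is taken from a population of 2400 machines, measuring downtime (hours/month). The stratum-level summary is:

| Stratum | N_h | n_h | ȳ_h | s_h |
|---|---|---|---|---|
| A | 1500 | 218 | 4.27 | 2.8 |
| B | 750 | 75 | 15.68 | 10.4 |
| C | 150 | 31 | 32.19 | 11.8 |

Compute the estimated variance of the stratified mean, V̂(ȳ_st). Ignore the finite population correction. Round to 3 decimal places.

V̂(ȳ_st) = Σ W_h² s_h²/n_h, with W_h = N_h/N and N = 2400:
  stratum A: (1500/2400)²·2.8²/218 = 0.0140482
  stratum B: (750/2400)²·10.4²/75 = 0.140833
  stratum C: (150/2400)²·11.8²/31 = 0.0175454
V̂(ȳ_st) = 0.172427

V̂(ȳ_st) ≈ 0.172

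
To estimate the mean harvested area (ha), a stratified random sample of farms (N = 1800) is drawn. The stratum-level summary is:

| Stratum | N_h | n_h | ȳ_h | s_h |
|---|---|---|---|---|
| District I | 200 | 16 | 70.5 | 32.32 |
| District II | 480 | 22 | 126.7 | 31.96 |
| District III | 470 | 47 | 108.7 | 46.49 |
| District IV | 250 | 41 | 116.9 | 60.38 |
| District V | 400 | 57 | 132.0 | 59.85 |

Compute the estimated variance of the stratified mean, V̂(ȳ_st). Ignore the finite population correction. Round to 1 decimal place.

V̂(ȳ_st) ≈ 12.1

V̂(ȳ_st) = Σ W_h² s_h²/n_h, with W_h = N_h/N and N = 1800:
  stratum District I: (200/1800)²·32.32²/16 = 0.806005
  stratum District II: (480/1800)²·31.96²/22 = 3.30163
  stratum District III: (470/1800)²·46.49²/47 = 3.13525
  stratum District IV: (250/1800)²·60.38²/41 = 1.71529
  stratum District V: (400/1800)²·59.85²/57 = 3.10333
V̂(ȳ_st) = 12.0615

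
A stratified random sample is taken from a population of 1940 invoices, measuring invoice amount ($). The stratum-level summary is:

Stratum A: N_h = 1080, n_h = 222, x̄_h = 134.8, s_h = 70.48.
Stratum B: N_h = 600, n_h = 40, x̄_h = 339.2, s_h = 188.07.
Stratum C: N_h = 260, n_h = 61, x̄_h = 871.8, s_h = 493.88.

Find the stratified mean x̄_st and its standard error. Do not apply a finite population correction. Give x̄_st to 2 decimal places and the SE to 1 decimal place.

x̄_st = Σ W_h x̄_h = (1080·134.8 + 600·339.2 + 260·871.8)/1940 = 296.78969
V̂(x̄_st) = Σ W_h² s_h²/n_h, with W_h = N_h/N and N = 1940:
  stratum A: (1080/1940)²·70.48²/222 = 6.93462
  stratum B: (600/1940)²·188.07²/40 = 84.582
  stratum C: (260/1940)²·493.88²/61 = 71.8218
V̂(x̄_st) = 163.338
SE(x̄_st) = √163.338 = 12.7804

x̄_st ≈ 296.79, SE ≈ 12.8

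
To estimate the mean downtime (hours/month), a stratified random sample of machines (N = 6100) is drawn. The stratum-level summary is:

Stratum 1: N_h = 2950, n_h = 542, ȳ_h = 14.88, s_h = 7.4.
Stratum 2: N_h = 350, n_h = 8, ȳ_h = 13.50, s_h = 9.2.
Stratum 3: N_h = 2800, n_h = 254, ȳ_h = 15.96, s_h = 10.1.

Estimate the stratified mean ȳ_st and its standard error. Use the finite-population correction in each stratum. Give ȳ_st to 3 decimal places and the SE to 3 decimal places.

ȳ_st = Σ W_h ȳ_h = (2950·14.88 + 350·13.50 + 2800·15.96)/6100 = 15.29656
V̂(ȳ_st) = Σ W_h² (1 − n_h/N_h) s_h²/n_h, with W_h = N_h/N and N = 6100:
  stratum 1: (2950/6100)²·(1 − 542/2950)·7.4²/542 = 0.0192878
  stratum 2: (350/6100)²·(1 − 8/350)·9.2²/8 = 0.0340346
  stratum 3: (2800/6100)²·(1 − 254/2800)·10.1²/254 = 0.0769424
V̂(ȳ_st) = 0.130265
SE(ȳ_st) = √0.130265 = 0.360922

ȳ_st ≈ 15.297, SE ≈ 0.361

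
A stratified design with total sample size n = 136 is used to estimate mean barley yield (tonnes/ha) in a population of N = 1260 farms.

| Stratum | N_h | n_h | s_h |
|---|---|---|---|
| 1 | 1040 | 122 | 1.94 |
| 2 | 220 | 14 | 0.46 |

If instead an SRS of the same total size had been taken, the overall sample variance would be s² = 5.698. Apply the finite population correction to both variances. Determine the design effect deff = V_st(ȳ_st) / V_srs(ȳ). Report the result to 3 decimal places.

V̂(ȳ_st) = Σ W_h² (1 − n_h/N_h) s_h²/n_h, with W_h = N_h/N and N = 1260:
  stratum 1: (1040/1260)²·(1 − 122/1040)·1.94²/122 = 0.0185515
  stratum 2: (220/1260)²·(1 − 14/220)·0.46²/14 = 0.000431456
V_st = 0.0189829
V_srs = (1 − 136/1260)·5.698/136 = 0.0373748
deff = V_st / V_srs = 0.0189829/0.0373748 = 0.5079

deff ≈ 0.508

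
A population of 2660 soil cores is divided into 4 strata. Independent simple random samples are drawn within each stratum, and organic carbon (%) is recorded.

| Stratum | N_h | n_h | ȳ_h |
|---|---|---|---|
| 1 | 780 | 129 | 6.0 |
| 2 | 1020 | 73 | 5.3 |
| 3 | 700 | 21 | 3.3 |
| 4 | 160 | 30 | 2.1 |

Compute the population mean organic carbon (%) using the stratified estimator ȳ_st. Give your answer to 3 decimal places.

N = Σ N_h = 2660. Stratum weights W_h = N_h/N.
ȳ_st = (780·6.0 + 1020·5.3 + 700·3.3 + 160·2.1) / 2660 = 4.78647

ȳ_st ≈ 4.786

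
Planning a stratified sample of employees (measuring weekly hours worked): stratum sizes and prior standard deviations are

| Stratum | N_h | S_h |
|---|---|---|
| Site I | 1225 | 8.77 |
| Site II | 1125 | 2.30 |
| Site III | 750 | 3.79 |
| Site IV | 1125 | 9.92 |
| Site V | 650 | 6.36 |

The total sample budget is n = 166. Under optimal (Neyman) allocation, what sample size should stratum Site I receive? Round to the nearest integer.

57

Neyman allocation: n_h = n · N_h S_h / Σ N_i S_i, with n = 166.
  stratum Site I: N_h·S_h = 1225·8.77 = 10743.25
  stratum Site II: N_h·S_h = 1125·2.30 = 2587.50
  stratum Site III: N_h·S_h = 750·3.79 = 2842.50
  stratum Site IV: N_h·S_h = 1125·9.92 = 11160.00
  stratum Site V: N_h·S_h = 650·6.36 = 4134.00
Σ N_h S_h = 31467.25
n for stratum Site I = 166·10743.25/31467.25 = 56.674 → 57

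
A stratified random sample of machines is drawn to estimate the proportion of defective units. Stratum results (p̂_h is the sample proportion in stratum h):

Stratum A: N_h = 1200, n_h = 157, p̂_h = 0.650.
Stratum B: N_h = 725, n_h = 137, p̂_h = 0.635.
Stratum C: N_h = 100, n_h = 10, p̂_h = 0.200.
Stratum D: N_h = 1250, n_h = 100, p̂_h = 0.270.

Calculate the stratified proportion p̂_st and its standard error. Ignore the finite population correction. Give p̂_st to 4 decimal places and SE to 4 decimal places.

N = 3275; stratum weights W_h = N_h/N.
p̂_st = Σ W_h p̂_h = (1200·0.650 + 725·0.635 + 100·0.200 + 1250·0.270)/3275 = 0.48790
V̂(p̂_st) = Σ W_h² p̂_h(1−p̂_h)/(n_h−1):
  stratum A: (1200/3275)²·0.650·0.350/156 = 0.000195793
  stratum B: (725/3275)²·0.635·0.365/136 = 8.35182e-05
  stratum C: (100/3275)²·0.200·0.800/9 = 1.65751e-05
  stratum D: (1250/3275)²·0.270·0.730/99 = 0.000290034
V̂(p̂_st) = 0.00058592; SE = √V̂ = 0.0242058

p̂_st ≈ 0.4879, SE ≈ 0.0242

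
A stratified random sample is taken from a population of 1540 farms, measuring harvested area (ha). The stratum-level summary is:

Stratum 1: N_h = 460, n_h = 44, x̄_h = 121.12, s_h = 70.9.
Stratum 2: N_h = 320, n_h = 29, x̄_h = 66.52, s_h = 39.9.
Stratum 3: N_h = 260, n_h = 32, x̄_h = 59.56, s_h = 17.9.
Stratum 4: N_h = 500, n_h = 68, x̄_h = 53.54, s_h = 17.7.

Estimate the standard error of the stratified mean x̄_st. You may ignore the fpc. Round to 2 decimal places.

V̂(x̄_st) = Σ W_h² s_h²/n_h, with W_h = N_h/N and N = 1540:
  stratum 1: (460/1540)²·70.9²/44 = 10.1933
  stratum 2: (320/1540)²·39.9²/29 = 2.37032
  stratum 3: (260/1540)²·17.9²/32 = 0.285405
  stratum 4: (500/1540)²·17.7²/68 = 0.485664
V̂(x̄_st) = 13.3347
SE(x̄_st) = √13.3347 = 3.65167

SE(x̄_st) ≈ 3.65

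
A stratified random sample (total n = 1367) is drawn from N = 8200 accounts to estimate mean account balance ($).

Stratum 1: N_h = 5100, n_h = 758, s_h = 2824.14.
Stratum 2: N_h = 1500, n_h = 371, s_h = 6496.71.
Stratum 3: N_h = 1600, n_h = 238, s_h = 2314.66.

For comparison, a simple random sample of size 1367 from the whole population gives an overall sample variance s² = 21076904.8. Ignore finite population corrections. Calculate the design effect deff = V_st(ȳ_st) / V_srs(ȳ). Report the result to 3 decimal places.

deff ≈ 0.566

V̂(ȳ_st) = Σ W_h² s_h²/n_h, with W_h = N_h/N and N = 8200:
  stratum 1: (5100/8200)²·2824.14²/758 = 4070.2
  stratum 2: (1500/8200)²·6496.71²/371 = 3806.87
  stratum 3: (1600/8200)²·2314.66²/238 = 857.057
V_st = 8734.13
V_srs = s²/n = 21076904.8/1367 = 15418.4
deff = V_st / V_srs = 8734.13/15418.4 = 0.5665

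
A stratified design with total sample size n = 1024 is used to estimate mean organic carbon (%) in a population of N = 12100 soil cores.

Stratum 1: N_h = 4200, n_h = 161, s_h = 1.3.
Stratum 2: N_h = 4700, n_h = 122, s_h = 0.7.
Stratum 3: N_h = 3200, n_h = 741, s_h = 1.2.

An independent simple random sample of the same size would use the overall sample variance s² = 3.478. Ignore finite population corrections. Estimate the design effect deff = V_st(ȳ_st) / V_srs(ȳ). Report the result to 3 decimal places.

deff ≈ 0.591

V̂(ȳ_st) = Σ W_h² s_h²/n_h, with W_h = N_h/N and N = 12100:
  stratum 1: (4200/12100)²·1.3²/161 = 0.0012647
  stratum 2: (4700/12100)²·0.7²/122 = 0.000605984
  stratum 3: (3200/12100)²·1.2²/741 = 0.000135917
V_st = 0.0020066
V_srs = s²/n = 3.478/1024 = 0.00339648
deff = V_st / V_srs = 0.0020066/0.00339648 = 0.5908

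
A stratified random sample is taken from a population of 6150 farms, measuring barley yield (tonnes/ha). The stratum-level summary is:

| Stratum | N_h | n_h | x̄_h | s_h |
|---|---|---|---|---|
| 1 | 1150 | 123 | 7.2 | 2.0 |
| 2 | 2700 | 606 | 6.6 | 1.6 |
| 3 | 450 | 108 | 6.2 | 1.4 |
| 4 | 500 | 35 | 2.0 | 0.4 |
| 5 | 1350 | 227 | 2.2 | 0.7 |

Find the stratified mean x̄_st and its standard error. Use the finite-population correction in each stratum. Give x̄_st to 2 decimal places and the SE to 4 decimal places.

x̄_st = Σ W_h x̄_h = (1150·7.2 + 2700·6.6 + 450·6.2 + 500·2.0 + 1350·2.2)/6150 = 5.34309
V̂(x̄_st) = Σ W_h² (1 − n_h/N_h) s_h²/n_h, with W_h = N_h/N and N = 6150:
  stratum 1: (1150/6150)²·(1 − 123/1150)·2.0²/123 = 0.00101548
  stratum 2: (2700/6150)²·(1 − 606/2700)·1.6²/606 = 0.000631477
  stratum 3: (450/6150)²·(1 − 108/450)·1.4²/108 = 7.38449e-05
  stratum 4: (500/6150)²·(1 − 35/500)·0.4²/35 = 2.81012e-05
  stratum 5: (1350/6150)²·(1 − 227/1350)·0.7²/227 = 8.65234e-05
V̂(x̄_st) = 0.00183543
SE(x̄_st) = √0.00183543 = 0.0428419

x̄_st ≈ 5.34, SE ≈ 0.0428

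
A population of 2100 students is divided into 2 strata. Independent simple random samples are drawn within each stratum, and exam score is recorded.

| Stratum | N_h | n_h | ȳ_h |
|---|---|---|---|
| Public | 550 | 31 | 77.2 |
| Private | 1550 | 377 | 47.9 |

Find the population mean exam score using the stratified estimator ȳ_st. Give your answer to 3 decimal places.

ȳ_st ≈ 55.574

N = Σ N_h = 2100. Stratum weights W_h = N_h/N.
ȳ_st = (550·77.2 + 1550·47.9) / 2100 = 55.57381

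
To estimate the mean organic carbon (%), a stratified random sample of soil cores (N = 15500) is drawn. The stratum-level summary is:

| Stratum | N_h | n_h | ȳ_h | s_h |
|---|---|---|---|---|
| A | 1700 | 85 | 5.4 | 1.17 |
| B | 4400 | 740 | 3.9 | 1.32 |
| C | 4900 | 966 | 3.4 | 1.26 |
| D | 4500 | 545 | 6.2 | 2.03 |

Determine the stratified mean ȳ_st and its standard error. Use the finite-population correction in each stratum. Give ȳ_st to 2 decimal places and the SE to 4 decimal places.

ȳ_st ≈ 4.57, SE ≈ 0.0322

ȳ_st = Σ W_h ȳ_h = (1700·5.4 + 4400·3.9 + 4900·3.4 + 4500·6.2)/15500 = 4.57419
V̂(ȳ_st) = Σ W_h² (1 − n_h/N_h) s_h²/n_h, with W_h = N_h/N and N = 15500:
  stratum A: (1700/15500)²·(1 − 85/1700)·1.17²/85 = 0.000184039
  stratum B: (4400/15500)²·(1 − 740/4400)·1.32²/740 = 0.000157829
  stratum C: (4900/15500)²·(1 − 966/4900)·1.26²/966 = 0.000131865
  stratum D: (4500/15500)²·(1 − 545/4500)·2.03²/545 = 0.000560133
V̂(ȳ_st) = 0.00103387
SE(ȳ_st) = √0.00103387 = 0.0321538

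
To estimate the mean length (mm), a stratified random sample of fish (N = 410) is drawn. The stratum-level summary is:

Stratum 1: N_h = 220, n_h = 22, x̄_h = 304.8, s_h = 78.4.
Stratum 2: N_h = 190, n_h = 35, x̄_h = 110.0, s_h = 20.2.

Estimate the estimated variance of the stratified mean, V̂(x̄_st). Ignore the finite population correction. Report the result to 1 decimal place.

V̂(x̄_st) = Σ W_h² s_h²/n_h, with W_h = N_h/N and N = 410:
  stratum 1: (220/410)²·78.4²/22 = 80.4428
  stratum 2: (190/410)²·20.2²/35 = 2.50365
V̂(x̄_st) = 82.9464

V̂(x̄_st) ≈ 82.9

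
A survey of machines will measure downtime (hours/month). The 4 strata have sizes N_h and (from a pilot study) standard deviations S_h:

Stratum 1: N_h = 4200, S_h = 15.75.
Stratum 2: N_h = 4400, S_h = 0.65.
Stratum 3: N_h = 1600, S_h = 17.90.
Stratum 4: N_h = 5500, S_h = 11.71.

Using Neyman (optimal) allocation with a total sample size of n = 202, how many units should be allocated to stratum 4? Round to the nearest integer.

80

Neyman allocation: n_h = n · N_h S_h / Σ N_i S_i, with n = 202.
  stratum 1: N_h·S_h = 4200·15.75 = 66150.00
  stratum 2: N_h·S_h = 4400·0.65 = 2860.00
  stratum 3: N_h·S_h = 1600·17.90 = 28640.00
  stratum 4: N_h·S_h = 5500·11.71 = 64405.00
Σ N_h S_h = 162055.00
n for stratum 4 = 202·64405.00/162055.00 = 80.280 → 80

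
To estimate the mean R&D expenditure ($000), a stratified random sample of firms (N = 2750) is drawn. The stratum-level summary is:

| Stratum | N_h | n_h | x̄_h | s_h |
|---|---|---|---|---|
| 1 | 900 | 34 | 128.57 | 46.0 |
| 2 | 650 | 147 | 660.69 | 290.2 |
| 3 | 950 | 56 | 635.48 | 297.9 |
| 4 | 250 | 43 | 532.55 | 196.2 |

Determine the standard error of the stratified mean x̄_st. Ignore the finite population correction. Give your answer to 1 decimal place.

SE(x̄_st) ≈ 15.3

V̂(x̄_st) = Σ W_h² s_h²/n_h, with W_h = N_h/N and N = 2750:
  stratum 1: (900/2750)²·46.0²/34 = 6.66586
  stratum 2: (650/2750)²·290.2²/147 = 32.0065
  stratum 3: (950/2750)²·297.9²/56 = 189.119
  stratum 4: (250/2750)²·196.2²/43 = 7.39851
V̂(x̄_st) = 235.19
SE(x̄_st) = √235.19 = 15.3359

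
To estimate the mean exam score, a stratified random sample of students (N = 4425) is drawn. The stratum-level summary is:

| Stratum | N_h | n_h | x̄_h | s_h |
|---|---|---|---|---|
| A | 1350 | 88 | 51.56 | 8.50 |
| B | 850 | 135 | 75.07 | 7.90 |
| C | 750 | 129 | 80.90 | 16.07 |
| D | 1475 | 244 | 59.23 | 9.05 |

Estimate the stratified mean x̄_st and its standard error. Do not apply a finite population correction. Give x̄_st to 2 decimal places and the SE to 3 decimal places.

x̄_st ≈ 63.61, SE ≈ 0.434

x̄_st = Σ W_h x̄_h = (1350·51.56 + 850·75.07 + 750·80.90 + 1475·59.23)/4425 = 63.60559
V̂(x̄_st) = Σ W_h² s_h²/n_h, with W_h = N_h/N and N = 4425:
  stratum A: (1350/4425)²·8.50²/88 = 0.0764181
  stratum B: (850/4425)²·7.90²/135 = 0.0170581
  stratum C: (750/4425)²·16.07²/129 = 0.0575093
  stratum D: (1475/4425)²·9.05²/244 = 0.0372962
V̂(x̄_st) = 0.188282
SE(x̄_st) = √0.188282 = 0.433914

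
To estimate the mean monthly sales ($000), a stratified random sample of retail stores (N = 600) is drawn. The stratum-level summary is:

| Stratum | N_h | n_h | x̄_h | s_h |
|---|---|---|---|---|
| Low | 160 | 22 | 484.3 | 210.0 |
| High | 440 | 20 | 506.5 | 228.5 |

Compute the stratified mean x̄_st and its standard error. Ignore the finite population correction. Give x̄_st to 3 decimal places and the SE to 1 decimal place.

x̄_st ≈ 500.580, SE ≈ 39.3

x̄_st = Σ W_h x̄_h = (160·484.3 + 440·506.5)/600 = 500.58000
V̂(x̄_st) = Σ W_h² s_h²/n_h, with W_h = N_h/N and N = 600:
  stratum Low: (160/600)²·210.0²/22 = 142.545
  stratum High: (440/600)²·228.5²/20 = 1403.93
V̂(x̄_st) = 1546.47
SE(x̄_st) = √1546.47 = 39.3252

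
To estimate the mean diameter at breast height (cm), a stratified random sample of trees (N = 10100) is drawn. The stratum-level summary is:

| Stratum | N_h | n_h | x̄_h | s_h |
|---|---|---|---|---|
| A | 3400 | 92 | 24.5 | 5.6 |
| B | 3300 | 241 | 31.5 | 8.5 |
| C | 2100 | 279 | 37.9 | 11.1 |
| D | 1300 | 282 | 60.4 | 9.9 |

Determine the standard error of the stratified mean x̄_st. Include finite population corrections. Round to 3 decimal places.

SE(x̄_st) ≈ 0.297

V̂(x̄_st) = Σ W_h² (1 − n_h/N_h) s_h²/n_h, with W_h = N_h/N and N = 10100:
  stratum A: (3400/10100)²·(1 − 92/3400)·5.6²/92 = 0.0375829
  stratum B: (3300/10100)²·(1 − 241/3300)·8.5²/241 = 0.0296669
  stratum C: (2100/10100)²·(1 − 279/2100)·11.1²/279 = 0.016555
  stratum D: (1300/10100)²·(1 − 282/1300)·9.9²/282 = 0.00450889
V̂(x̄_st) = 0.0883136
SE(x̄_st) = √0.0883136 = 0.297176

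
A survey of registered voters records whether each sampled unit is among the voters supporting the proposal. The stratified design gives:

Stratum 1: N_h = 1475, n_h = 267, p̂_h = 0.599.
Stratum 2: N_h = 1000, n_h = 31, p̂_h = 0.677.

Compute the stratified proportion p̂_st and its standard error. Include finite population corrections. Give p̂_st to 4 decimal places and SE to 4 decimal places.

p̂_st ≈ 0.6305, SE ≈ 0.0376

N = 2475; stratum weights W_h = N_h/N.
p̂_st = Σ W_h p̂_h = (1475·0.599 + 1000·0.677)/2475 = 0.63052
V̂(p̂_st) = Σ W_h² (1 − n_h/N_h) p̂_h(1−p̂_h)/(n_h−1):
  stratum 1: (1475/2475)²·(1 − 267/1475)·0.599·0.401/266 = 0.000262663
  stratum 2: (1000/2475)²·(1 − 31/1000)·0.677·0.323/30 = 0.00115304
V̂(p̂_st) = 0.0014157; SE = √V̂ = 0.0376258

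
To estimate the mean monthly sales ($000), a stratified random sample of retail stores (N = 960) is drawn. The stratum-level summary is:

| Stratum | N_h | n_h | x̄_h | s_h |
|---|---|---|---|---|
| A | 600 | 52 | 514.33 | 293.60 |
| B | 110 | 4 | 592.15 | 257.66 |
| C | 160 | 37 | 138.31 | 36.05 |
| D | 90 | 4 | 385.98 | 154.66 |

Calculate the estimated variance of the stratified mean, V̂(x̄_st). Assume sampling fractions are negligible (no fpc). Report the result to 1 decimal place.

V̂(x̄_st) ≈ 919.0

V̂(x̄_st) = Σ W_h² s_h²/n_h, with W_h = N_h/N and N = 960:
  stratum A: (600/960)²·293.60²/52 = 647.543
  stratum B: (110/960)²·257.66²/4 = 217.91
  stratum C: (160/960)²·36.05²/37 = 0.975678
  stratum D: (90/960)²·154.66²/4 = 52.558
V̂(x̄_st) = 918.987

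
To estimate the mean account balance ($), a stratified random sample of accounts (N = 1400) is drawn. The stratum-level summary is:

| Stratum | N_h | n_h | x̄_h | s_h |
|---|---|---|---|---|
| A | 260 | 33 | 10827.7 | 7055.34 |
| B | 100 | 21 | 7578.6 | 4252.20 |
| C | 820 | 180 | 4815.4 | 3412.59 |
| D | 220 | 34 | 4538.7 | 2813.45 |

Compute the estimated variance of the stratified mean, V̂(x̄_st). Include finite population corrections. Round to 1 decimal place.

V̂(x̄_st) ≈ 71076.2

V̂(x̄_st) = Σ W_h² (1 − n_h/N_h) s_h²/n_h, with W_h = N_h/N and N = 1400:
  stratum A: (260/1400)²·(1 − 33/260)·7055.34²/33 = 45421.9
  stratum B: (100/1400)²·(1 − 21/100)·4252.20²/21 = 3470.4
  stratum C: (820/1400)²·(1 − 180/820)·3412.59²/180 = 17323.4
  stratum D: (220/1400)²·(1 − 34/220)·2813.45²/34 = 4860.48
V̂(x̄_st) = 71076.2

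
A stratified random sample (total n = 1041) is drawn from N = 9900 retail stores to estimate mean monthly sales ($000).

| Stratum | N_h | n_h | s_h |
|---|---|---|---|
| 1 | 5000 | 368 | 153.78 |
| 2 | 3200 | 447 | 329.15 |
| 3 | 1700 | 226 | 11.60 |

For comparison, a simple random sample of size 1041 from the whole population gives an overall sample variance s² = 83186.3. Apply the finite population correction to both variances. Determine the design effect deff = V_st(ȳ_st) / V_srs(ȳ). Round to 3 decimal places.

V̂(ȳ_st) = Σ W_h² (1 − n_h/N_h) s_h²/n_h, with W_h = N_h/N and N = 9900:
  stratum 1: (5000/9900)²·(1 − 368/5000)·153.78²/368 = 15.1852
  stratum 2: (3200/9900)²·(1 − 447/3200)·329.15²/447 = 21.7854
  stratum 3: (1700/9900)²·(1 − 226/1700)·11.60²/226 = 0.0152224
V_st = 36.9858
V_srs = (1 − 1041/9900)·83186.3/1041 = 71.5073
deff = V_st / V_srs = 36.9858/71.5073 = 0.5172

deff ≈ 0.517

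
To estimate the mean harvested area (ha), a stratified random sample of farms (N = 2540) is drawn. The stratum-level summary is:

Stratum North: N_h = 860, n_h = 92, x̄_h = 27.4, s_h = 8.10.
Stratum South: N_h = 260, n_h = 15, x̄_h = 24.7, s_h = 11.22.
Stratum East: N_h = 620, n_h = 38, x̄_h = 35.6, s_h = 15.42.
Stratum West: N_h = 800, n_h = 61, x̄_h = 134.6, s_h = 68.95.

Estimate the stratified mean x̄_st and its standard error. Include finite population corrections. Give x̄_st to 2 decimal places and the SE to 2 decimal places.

x̄_st = Σ W_h x̄_h = (860·27.4 + 260·24.7 + 620·35.6 + 800·134.6)/2540 = 62.88898
V̂(x̄_st) = Σ W_h² (1 − n_h/N_h) s_h²/n_h, with W_h = N_h/N and N = 2540:
  stratum North: (860/2540)²·(1 − 92/860)·8.10²/92 = 0.0730087
  stratum South: (260/2540)²·(1 − 15/260)·11.22²/15 = 0.0828641
  stratum East: (620/2540)²·(1 − 38/620)·15.42²/38 = 0.349971
  stratum West: (800/2540)²·(1 − 61/800)·68.95²/61 = 7.14177
V̂(x̄_st) = 7.64761
SE(x̄_st) = √7.64761 = 2.76543

x̄_st ≈ 62.89, SE ≈ 2.77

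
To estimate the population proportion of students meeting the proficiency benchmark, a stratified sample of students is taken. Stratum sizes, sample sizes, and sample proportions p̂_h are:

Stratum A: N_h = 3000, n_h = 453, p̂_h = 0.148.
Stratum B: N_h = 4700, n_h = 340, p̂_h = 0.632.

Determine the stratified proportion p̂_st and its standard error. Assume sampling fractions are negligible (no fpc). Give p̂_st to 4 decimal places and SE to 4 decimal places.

N = 7700; stratum weights W_h = N_h/N.
p̂_st = Σ W_h p̂_h = (3000·0.148 + 4700·0.632)/7700 = 0.44343
V̂(p̂_st) = Σ W_h² p̂_h(1−p̂_h)/(n_h−1):
  stratum A: (3000/7700)²·0.148·0.852/452 = 4.23471e-05
  stratum B: (4700/7700)²·0.632·0.368/339 = 0.000255611
V̂(p̂_st) = 0.000297958; SE = √V̂ = 0.0172615

p̂_st ≈ 0.4434, SE ≈ 0.0173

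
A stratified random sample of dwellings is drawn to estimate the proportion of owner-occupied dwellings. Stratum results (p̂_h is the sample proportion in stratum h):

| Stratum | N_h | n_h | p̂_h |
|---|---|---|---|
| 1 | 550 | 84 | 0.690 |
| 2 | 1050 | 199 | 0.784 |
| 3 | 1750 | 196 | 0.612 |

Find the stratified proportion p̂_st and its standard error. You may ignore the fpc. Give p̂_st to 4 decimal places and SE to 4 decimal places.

N = 3350; stratum weights W_h = N_h/N.
p̂_st = Σ W_h p̂_h = (550·0.690 + 1050·0.784 + 1750·0.612)/3350 = 0.67872
V̂(p̂_st) = Σ W_h² p̂_h(1−p̂_h)/(n_h−1):
  stratum 1: (550/3350)²·0.690·0.310/83 = 6.94654e-05
  stratum 2: (1050/3350)²·0.784·0.216/198 = 8.40221e-05
  stratum 3: (1750/3350)²·0.612·0.388/195 = 0.000332304
V̂(p̂_st) = 0.000485791; SE = √V̂ = 0.0220407

p̂_st ≈ 0.6787, SE ≈ 0.0220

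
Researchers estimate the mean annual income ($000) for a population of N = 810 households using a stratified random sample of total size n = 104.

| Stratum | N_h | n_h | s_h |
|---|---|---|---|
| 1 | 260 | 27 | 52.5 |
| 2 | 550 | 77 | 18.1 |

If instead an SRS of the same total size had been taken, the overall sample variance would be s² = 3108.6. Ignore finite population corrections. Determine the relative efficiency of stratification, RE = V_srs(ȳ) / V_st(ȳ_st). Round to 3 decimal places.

RE ≈ 2.395

V̂(ȳ_st) = Σ W_h² s_h²/n_h, with W_h = N_h/N and N = 810:
  stratum 1: (260/810)²·52.5²/27 = 10.518
  stratum 2: (550/810)²·18.1²/77 = 1.96165
V_st = 12.4796
V_srs = s²/n = 3108.6/104 = 29.8904
Relative efficiency = V_srs / V_st = 29.8904/12.4796 = 2.3951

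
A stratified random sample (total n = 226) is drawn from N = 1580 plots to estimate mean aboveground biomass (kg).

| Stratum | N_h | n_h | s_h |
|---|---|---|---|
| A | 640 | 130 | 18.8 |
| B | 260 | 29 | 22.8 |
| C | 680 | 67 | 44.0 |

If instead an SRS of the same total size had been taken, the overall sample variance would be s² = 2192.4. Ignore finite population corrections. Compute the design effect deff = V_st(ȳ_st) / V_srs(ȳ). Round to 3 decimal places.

deff ≈ 0.648

V̂(ȳ_st) = Σ W_h² s_h²/n_h, with W_h = N_h/N and N = 1580:
  stratum A: (640/1580)²·18.8²/130 = 0.446086
  stratum B: (260/1580)²·22.8²/29 = 0.485405
  stratum C: (680/1580)²·44.0²/67 = 5.35222
V_st = 6.28371
V_srs = s²/n = 2192.4/226 = 9.70088
deff = V_st / V_srs = 6.28371/9.70088 = 0.6477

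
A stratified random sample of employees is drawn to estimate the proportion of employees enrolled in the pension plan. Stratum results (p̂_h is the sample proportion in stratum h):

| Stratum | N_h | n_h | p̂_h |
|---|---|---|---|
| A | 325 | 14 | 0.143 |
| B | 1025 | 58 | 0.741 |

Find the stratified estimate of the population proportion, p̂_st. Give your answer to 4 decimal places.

N = 1350; stratum weights W_h = N_h/N.
p̂_st = Σ W_h p̂_h = (325·0.143 + 1025·0.741)/1350 = 0.59704

p̂_st ≈ 0.5970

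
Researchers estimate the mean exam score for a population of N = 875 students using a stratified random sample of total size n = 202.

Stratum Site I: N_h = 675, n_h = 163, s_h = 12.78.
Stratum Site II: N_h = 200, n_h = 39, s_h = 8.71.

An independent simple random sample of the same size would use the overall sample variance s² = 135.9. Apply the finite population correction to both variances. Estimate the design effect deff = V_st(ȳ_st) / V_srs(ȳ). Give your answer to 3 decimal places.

deff ≈ 1.032

V̂(ȳ_st) = Σ W_h² (1 − n_h/N_h) s_h²/n_h, with W_h = N_h/N and N = 875:
  stratum Site I: (675/875)²·(1 − 163/675)·12.78²/163 = 0.452305
  stratum Site II: (200/875)²·(1 − 39/200)·8.71²/39 = 0.081811
V_st = 0.534116
V_srs = (1 − 202/875)·135.9/202 = 0.517458
deff = V_st / V_srs = 0.534116/0.517458 = 1.0322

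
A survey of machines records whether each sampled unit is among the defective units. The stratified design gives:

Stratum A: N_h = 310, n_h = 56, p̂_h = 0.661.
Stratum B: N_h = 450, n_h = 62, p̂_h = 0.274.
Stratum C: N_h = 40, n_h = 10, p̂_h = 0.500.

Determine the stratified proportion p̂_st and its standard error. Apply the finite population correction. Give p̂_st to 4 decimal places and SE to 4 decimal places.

p̂_st ≈ 0.4353, SE ≈ 0.0380

N = 800; stratum weights W_h = N_h/N.
p̂_st = Σ W_h p̂_h = (310·0.661 + 450·0.274 + 40·0.500)/800 = 0.43526
V̂(p̂_st) = Σ W_h² (1 − n_h/N_h) p̂_h(1−p̂_h)/(n_h−1):
  stratum A: (310/800)²·(1 − 56/310)·0.661·0.339/55 = 0.000501249
  stratum B: (450/800)²·(1 − 62/450)·0.274·0.726/61 = 0.000889655
  stratum C: (40/800)²·(1 − 10/40)·0.500·0.500/9 = 5.20833e-05
V̂(p̂_st) = 0.00144299; SE = √V̂ = 0.0379867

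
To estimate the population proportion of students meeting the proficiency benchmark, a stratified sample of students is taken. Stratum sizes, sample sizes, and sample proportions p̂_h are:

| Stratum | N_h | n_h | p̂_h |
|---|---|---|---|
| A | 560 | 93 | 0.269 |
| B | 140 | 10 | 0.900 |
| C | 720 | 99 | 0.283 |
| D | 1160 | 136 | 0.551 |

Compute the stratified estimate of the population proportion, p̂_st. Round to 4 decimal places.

p̂_st ≈ 0.4339

N = 2580; stratum weights W_h = N_h/N.
p̂_st = Σ W_h p̂_h = (560·0.269 + 140·0.900 + 720·0.283 + 1160·0.551)/2580 = 0.43394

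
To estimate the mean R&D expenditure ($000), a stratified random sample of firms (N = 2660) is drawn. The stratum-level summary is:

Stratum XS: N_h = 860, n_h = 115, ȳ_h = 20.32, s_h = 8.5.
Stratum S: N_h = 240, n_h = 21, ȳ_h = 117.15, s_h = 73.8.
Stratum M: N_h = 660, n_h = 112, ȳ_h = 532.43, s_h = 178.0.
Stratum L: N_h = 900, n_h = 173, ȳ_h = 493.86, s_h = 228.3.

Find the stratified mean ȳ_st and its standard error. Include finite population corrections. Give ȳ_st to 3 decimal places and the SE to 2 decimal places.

ȳ_st ≈ 316.342, SE ≈ 6.66

ȳ_st = Σ W_h ȳ_h = (860·20.32 + 240·117.15 + 660·532.43 + 900·493.86)/2660 = 316.34173
V̂(ȳ_st) = Σ W_h² (1 − n_h/N_h) s_h²/n_h, with W_h = N_h/N and N = 2660:
  stratum XS: (860/2660)²·(1 − 115/860)·8.5²/115 = 0.0568894
  stratum S: (240/2660)²·(1 − 21/240)·73.8²/21 = 1.92657
  stratum M: (660/2660)²·(1 − 112/660)·178.0²/112 = 14.4605
  stratum L: (900/2660)²·(1 − 173/900)·228.3²/173 = 27.8599
V̂(ȳ_st) = 44.3038
SE(ȳ_st) = √44.3038 = 6.65611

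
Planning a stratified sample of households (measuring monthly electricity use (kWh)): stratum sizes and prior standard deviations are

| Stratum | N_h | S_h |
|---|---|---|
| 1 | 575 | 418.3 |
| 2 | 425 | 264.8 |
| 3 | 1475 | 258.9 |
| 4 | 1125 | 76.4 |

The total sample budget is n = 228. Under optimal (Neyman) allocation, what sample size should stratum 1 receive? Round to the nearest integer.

Neyman allocation: n_h = n · N_h S_h / Σ N_i S_i, with n = 228.
  stratum 1: N_h·S_h = 575·418.3 = 240522.50
  stratum 2: N_h·S_h = 425·264.8 = 112540.00
  stratum 3: N_h·S_h = 1475·258.9 = 381877.50
  stratum 4: N_h·S_h = 1125·76.4 = 85950.00
Σ N_h S_h = 820890.00
n for stratum 1 = 228·240522.50/820890.00 = 66.804 → 67

67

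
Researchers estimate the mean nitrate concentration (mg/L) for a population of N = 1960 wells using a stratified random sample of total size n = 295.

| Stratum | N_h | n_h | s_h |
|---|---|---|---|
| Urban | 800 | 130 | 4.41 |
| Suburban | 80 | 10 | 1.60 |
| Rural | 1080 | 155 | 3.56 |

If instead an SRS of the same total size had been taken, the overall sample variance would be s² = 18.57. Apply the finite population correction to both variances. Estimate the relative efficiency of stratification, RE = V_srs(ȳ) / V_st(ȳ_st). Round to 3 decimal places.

RE ≈ 1.258

V̂(ȳ_st) = Σ W_h² (1 − n_h/N_h) s_h²/n_h, with W_h = N_h/N and N = 1960:
  stratum Urban: (800/1960)²·(1 − 130/800)·4.41²/130 = 0.0208731
  stratum Suburban: (80/1960)²·(1 − 10/80)·1.60²/10 = 0.000373178
  stratum Rural: (1080/1960)²·(1 − 155/1080)·3.56²/155 = 0.0212629
V_st = 0.0425091
V_srs = (1 − 295/1960)·18.57/295 = 0.0534747
Relative efficiency = V_srs / V_st = 0.0534747/0.0425091 = 1.2580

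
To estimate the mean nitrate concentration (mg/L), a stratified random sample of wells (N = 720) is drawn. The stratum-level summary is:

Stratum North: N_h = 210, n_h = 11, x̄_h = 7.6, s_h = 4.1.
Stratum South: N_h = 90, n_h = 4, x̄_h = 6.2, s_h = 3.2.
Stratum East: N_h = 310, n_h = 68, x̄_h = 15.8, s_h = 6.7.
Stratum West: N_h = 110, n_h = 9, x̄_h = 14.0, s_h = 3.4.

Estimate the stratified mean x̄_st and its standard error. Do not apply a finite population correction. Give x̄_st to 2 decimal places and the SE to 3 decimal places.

x̄_st ≈ 11.93, SE ≈ 0.568

x̄_st = Σ W_h x̄_h = (210·7.6 + 90·6.2 + 310·15.8 + 110·14.0)/720 = 11.93333
V̂(x̄_st) = Σ W_h² s_h²/n_h, with W_h = N_h/N and N = 720:
  stratum North: (210/720)²·4.1²/11 = 0.130002
  stratum South: (90/720)²·3.2²/4 = 0.04
  stratum East: (310/720)²·6.7²/68 = 0.122377
  stratum West: (110/720)²·3.4²/9 = 0.0299803
V̂(x̄_st) = 0.322359
SE(x̄_st) = √0.322359 = 0.567766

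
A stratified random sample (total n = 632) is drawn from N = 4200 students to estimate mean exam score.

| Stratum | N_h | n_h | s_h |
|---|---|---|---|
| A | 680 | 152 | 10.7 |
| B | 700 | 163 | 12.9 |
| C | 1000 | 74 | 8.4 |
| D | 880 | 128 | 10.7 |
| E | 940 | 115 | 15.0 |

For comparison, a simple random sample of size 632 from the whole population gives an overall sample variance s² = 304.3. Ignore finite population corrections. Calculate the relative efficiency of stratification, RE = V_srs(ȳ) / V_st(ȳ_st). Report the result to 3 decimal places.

RE ≈ 2.011

V̂(ȳ_st) = Σ W_h² s_h²/n_h, with W_h = N_h/N and N = 4200:
  stratum A: (680/4200)²·10.7²/152 = 0.0197444
  stratum B: (700/4200)²·12.9²/163 = 0.0283589
  stratum C: (1000/4200)²·8.4²/74 = 0.0540541
  stratum D: (880/4200)²·10.7²/128 = 0.0392667
  stratum E: (940/4200)²·15.0²/115 = 0.0980035
V_st = 0.239428
V_srs = s²/n = 304.3/632 = 0.481487
Relative efficiency = V_srs / V_st = 0.481487/0.239428 = 2.0110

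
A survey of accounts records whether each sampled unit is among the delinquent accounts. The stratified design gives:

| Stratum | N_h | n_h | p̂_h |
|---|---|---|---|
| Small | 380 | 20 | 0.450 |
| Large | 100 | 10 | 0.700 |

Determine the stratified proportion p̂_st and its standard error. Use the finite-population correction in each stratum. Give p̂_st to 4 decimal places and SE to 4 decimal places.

N = 480; stratum weights W_h = N_h/N.
p̂_st = Σ W_h p̂_h = (380·0.450 + 100·0.700)/480 = 0.50208
V̂(p̂_st) = Σ W_h² (1 − n_h/N_h) p̂_h(1−p̂_h)/(n_h−1):
  stratum Small: (380/480)²·(1 − 20/380)·0.450·0.550/19 = 0.00773437
  stratum Large: (100/480)²·(1 − 10/100)·0.700·0.300/9 = 0.000911458
V̂(p̂_st) = 0.00864583; SE = √V̂ = 0.092983

p̂_st ≈ 0.5021, SE ≈ 0.0930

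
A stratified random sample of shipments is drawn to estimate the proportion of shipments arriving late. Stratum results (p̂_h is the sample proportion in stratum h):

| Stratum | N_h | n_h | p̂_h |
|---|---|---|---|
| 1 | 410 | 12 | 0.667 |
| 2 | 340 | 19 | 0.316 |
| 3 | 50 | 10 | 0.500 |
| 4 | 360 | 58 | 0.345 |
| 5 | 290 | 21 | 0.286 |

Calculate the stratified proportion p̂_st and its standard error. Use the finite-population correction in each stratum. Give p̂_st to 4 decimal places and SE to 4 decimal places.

N = 1450; stratum weights W_h = N_h/N.
p̂_st = Σ W_h p̂_h = (410·0.667 + 340·0.316 + 50·0.500 + 360·0.345 + 290·0.286)/1450 = 0.42279
V̂(p̂_st) = Σ W_h² (1 − n_h/N_h) p̂_h(1−p̂_h)/(n_h−1):
  stratum 1: (410/1450)²·(1 − 12/410)·0.667·0.333/11 = 0.00156714
  stratum 2: (340/1450)²·(1 − 19/340)·0.316·0.684/18 = 0.000623331
  stratum 3: (50/1450)²·(1 − 10/50)·0.500·0.500/9 = 2.64236e-05
  stratum 4: (360/1450)²·(1 − 58/360)·0.345·0.655/57 = 0.000205002
  stratum 5: (290/1450)²·(1 − 21/290)·0.286·0.714/20 = 0.000378834
V̂(p̂_st) = 0.00280073; SE = √V̂ = 0.0529219

p̂_st ≈ 0.4228, SE ≈ 0.0529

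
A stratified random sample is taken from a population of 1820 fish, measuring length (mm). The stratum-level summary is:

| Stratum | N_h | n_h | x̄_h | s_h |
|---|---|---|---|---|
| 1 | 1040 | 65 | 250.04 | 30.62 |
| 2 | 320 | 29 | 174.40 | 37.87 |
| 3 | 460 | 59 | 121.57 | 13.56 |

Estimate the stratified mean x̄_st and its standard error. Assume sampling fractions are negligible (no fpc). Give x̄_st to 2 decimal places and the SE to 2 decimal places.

x̄_st = Σ W_h x̄_h = (1040·250.04 + 320·174.40 + 460·121.57)/1820 = 204.27022
V̂(x̄_st) = Σ W_h² s_h²/n_h, with W_h = N_h/N and N = 1820:
  stratum 1: (1040/1820)²·30.62²/65 = 4.71
  stratum 2: (320/1820)²·37.87²/29 = 1.5288
  stratum 3: (460/1820)²·13.56²/59 = 0.199086
V̂(x̄_st) = 6.43788
SE(x̄_st) = √6.43788 = 2.5373

x̄_st ≈ 204.27, SE ≈ 2.54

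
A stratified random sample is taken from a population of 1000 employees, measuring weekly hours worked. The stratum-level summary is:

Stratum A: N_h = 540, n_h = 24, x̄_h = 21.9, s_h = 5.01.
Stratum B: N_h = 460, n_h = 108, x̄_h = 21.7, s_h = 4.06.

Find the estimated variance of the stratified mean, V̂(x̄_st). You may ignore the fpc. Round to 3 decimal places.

V̂(x̄_st) ≈ 0.337

V̂(x̄_st) = Σ W_h² s_h²/n_h, with W_h = N_h/N and N = 1000:
  stratum A: (540/1000)²·5.01²/24 = 0.304966
  stratum B: (460/1000)²·4.06²/108 = 0.0322956
V̂(x̄_st) = 0.337262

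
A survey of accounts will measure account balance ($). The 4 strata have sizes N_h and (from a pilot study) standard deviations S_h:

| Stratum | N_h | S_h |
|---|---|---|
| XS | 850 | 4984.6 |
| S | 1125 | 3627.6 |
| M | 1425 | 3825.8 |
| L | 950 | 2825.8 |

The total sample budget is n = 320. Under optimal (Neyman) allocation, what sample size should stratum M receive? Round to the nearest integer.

106

Neyman allocation: n_h = n · N_h S_h / Σ N_i S_i, with n = 320.
  stratum XS: N_h·S_h = 850·4984.6 = 4236910.00
  stratum S: N_h·S_h = 1125·3627.6 = 4081050.00
  stratum M: N_h·S_h = 1425·3825.8 = 5451765.00
  stratum L: N_h·S_h = 950·2825.8 = 2684510.00
Σ N_h S_h = 16454235.00
n for stratum M = 320·5451765.00/16454235.00 = 106.025 → 106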